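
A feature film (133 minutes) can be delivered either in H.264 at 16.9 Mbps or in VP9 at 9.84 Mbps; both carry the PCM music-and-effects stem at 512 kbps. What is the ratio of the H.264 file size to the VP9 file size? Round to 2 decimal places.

133 min = 7980 s
Audio: 512 kbps = 0.512 Mbps.
H.264: 17.412 Mbps × 7980 s = 138947.8 Mb = 16.176 GiB.
VP9: 10.352 Mbps × 7980 s = 82609.0 Mb = 9.617 GiB.
Ratio: 16.176 / 9.617 = 1.682.

1.68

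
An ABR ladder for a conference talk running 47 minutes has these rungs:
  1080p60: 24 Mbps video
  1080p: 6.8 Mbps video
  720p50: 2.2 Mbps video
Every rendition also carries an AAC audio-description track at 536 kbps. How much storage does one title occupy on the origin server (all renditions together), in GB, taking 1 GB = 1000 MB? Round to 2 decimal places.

12.20 GB

47 min = 2820 s
Audio: 536 kbps = 0.536 Mbps.
Sum of rendition bitrates: (24+0.536) + (6.8+0.536) + (2.2+0.536) = 34.608 Mbps.
× 2820 s = 97,595 Mb = 12,199 MB = 12.20 GB.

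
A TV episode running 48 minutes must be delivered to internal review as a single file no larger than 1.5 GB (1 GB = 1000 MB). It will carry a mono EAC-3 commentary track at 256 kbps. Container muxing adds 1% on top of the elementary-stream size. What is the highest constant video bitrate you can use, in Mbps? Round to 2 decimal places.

3.87 Mbps

Budget: 1.5 GB = 12000.0 Mb.
Stream payload after overhead: 12000.0 / 1.01 = 11881.2 Mb.
48 min = 2880 s
Total bitrate budget: 11881.2 Mb / 2880 s = 4.125 Mbps.
Audio: 256 kbps = 0.256 Mbps.
Video: 4.125 − 0.256 = 3.869 Mbps.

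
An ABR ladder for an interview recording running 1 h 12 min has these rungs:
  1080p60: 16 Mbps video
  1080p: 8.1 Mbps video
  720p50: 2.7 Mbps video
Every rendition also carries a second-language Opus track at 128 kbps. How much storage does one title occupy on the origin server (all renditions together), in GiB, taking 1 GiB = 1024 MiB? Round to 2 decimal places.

1 h 12 min = 72 min = 4320 s
Audio: 128 kbps = 0.128 Mbps.
Sum of rendition bitrates: (16+0.128) + (8.1+0.128) + (2.7+0.128) = 27.184 Mbps.
× 4320 s = 117,435 Mb = 14,679 MB = 13.67 GiB.

13.67 GiB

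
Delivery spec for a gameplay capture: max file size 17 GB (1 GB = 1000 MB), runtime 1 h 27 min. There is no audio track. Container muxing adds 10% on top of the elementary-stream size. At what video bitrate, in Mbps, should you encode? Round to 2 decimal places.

Budget: 17 GB = 136000.0 Mb.
Stream payload after overhead: 136000.0 / 1.10 = 123636.4 Mb.
1 h 27 min = 87 min = 5220 s
Total bitrate budget: 123636.4 Mb / 5220 s = 23.685 Mbps.

23.69 Mbps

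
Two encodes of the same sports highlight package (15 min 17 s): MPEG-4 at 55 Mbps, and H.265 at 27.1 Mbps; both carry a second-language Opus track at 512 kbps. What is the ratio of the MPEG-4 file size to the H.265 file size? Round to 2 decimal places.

2.01

15 min 17 s = 917 s
Audio: 512 kbps = 0.512 Mbps.
MPEG-4: 55.512 Mbps × 917 s = 50904.5 Mb = 5.926 GiB.
H.265: 27.612 Mbps × 917 s = 25320.2 Mb = 2.948 GiB.
Ratio: 5.926 / 2.948 = 2.010.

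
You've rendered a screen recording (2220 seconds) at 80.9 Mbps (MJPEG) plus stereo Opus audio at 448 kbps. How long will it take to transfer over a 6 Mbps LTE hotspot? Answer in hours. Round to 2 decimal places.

Audio: 448 kbps = 0.448 Mbps.
Total bitrate: 81.348 Mbps.
File: 81.348 Mbps × 2220 s = 180592.6 Mb.
At 6 Mbps: 180592.6 / 6 = 30098.8 s ≈ 8.36 hours.

8.36 hours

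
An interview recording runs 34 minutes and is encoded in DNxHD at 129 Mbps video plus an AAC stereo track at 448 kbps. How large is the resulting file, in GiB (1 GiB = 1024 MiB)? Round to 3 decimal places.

34 min = 2040 s
Audio: 448 kbps = 0.448 Mbps.
Total bitrate: 129 + 0.448 = 129.448 Mbps.
Stream data: 129.448 Mbps × 2040 s = 264073.9 Mb.
264,074 Mb = 33,009,240,000 bytes ÷ 1,073,741,824 = 30.74 GiB.

30.742 GiB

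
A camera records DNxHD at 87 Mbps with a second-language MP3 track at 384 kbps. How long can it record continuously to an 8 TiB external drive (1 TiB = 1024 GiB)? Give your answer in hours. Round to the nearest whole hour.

Audio: 384 kbps = 0.384 Mbps.
Total bitrate: 87 + 0.384 = 87.384 Mbps.
Capacity: 8 TiB = 70,368,744 Mb.
Recording time: 70,368,744 / 87.384 = 805,282 s ≈ 224 hours.

224 hours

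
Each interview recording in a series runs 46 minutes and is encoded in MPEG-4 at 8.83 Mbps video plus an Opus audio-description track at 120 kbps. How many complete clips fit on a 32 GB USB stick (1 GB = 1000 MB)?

10

46 min = 2760 s
Audio: 120 kbps = 0.120 Mbps.
Total bitrate: 8.950 Mbps.
Per item: 8.950 Mbps × 2760 s = 24,702 Mb = 3,088 MB.
Capacity: 32 GB = 256,000 Mb; 10.36 items → 10 complete.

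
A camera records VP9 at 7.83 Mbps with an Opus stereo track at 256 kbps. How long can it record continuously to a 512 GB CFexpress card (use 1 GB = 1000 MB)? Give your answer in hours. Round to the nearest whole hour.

Audio: 256 kbps = 0.256 Mbps.
Total bitrate: 7.83 + 0.256 = 8.086 Mbps.
Capacity: 512 GB = 4,096,000 Mb.
Recording time: 4,096,000 / 8.086 = 506,555 s ≈ 141 hours.

141 hours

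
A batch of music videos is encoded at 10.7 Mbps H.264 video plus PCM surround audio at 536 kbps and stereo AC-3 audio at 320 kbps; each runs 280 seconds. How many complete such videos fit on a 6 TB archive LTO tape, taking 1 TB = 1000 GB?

14834

Audio total: 536 + 320 = 856 kbps = 0.856 Mbps.
Total bitrate: 11.556 Mbps.
Per item: 11.556 Mbps × 280 s = 3,236 Mb = 404.5 MB.
Capacity: 6 TB = 48,000,000 Mb; 14834.59 items → 14834 complete.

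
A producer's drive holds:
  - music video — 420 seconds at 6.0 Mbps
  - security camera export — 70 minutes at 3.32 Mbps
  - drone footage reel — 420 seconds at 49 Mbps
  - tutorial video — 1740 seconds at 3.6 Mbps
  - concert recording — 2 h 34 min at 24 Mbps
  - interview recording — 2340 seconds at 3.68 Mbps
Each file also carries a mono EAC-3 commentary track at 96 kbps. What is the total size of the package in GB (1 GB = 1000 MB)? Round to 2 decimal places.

34.43 GB

Audio: 96 kbps = 0.096 Mbps.
music video: 6.096 Mbps × 420 s = 2560.3 Mb
security camera export: 3.416 Mbps × 4200 s = 14347.2 Mb
drone footage reel: 49.096 Mbps × 420 s = 20620.3 Mb
tutorial video: 3.696 Mbps × 1740 s = 6431.0 Mb
concert recording: 24.096 Mbps × 9240 s = 222647.0 Mb
interview recording: 3.776 Mbps × 2340 s = 8835.8 Mb
Total: 275441.8 Mb = 34430.2 MB.
= 34.43 GB.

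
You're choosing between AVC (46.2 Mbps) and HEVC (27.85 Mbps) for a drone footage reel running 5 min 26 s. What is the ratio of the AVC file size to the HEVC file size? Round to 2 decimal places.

5 min 26 s = 326 s
AVC: 46.200 Mbps × 326 s = 15061.2 Mb = 1.883 GB.
HEVC: 27.850 Mbps × 326 s = 9079.1 Mb = 1.135 GB.
Ratio: 1.883 / 1.135 = 1.659.

1.66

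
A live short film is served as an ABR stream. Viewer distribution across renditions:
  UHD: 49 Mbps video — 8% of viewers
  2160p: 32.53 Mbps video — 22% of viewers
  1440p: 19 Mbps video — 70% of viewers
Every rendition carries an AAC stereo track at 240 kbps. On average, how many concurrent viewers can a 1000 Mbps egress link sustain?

Audio: 240 kbps = 0.240 Mbps.
Average per-viewer bitrate: 0.08×49.240 + 0.22×32.770 + 0.70×19.240 = 24.617 Mbps.
1000 Mbps = 1,000 Mbps; 1,000 / 24.617 = 40.62 → 40.

40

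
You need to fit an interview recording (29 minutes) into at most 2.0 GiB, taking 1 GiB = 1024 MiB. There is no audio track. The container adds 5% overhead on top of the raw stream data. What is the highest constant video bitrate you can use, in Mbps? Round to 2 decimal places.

9.40 Mbps

Budget: 2.0 GiB = 17179.9 Mb.
Stream payload after overhead: 17179.9 / 1.05 = 16361.8 Mb.
29 min = 1740 s
Total bitrate budget: 16361.8 Mb / 1740 s = 9.403 Mbps.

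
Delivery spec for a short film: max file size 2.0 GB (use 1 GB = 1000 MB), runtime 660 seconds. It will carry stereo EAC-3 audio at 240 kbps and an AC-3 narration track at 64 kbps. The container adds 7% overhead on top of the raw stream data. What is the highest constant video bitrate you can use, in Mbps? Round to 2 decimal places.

22.35 Mbps

Budget: 2.0 GB = 16000.0 Mb.
Stream payload after overhead: 16000.0 / 1.07 = 14953.3 Mb.
Total bitrate budget: 14953.3 Mb / 660 s = 22.656 Mbps.
Audio total: 240 + 64 = 304 kbps = 0.304 Mbps.
Video: 22.656 − 0.304 = 22.352 Mbps.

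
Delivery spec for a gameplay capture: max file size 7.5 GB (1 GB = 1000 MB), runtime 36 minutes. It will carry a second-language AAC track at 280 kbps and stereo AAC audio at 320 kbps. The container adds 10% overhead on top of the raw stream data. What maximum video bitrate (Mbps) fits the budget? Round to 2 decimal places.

24.65 Mbps

Budget: 7.5 GB = 60000.0 Mb.
Stream payload after overhead: 60000.0 / 1.10 = 54545.5 Mb.
36 min = 2160 s
Total bitrate budget: 54545.5 Mb / 2160 s = 25.253 Mbps.
Audio total: 280 + 320 = 600 kbps = 0.600 Mbps.
Video: 25.253 − 0.600 = 24.653 Mbps.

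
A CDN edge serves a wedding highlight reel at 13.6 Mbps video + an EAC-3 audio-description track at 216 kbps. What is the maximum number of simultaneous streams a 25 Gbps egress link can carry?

Audio: 216 kbps = 0.216 Mbps.
Per-viewer media rate: 13.816 Mbps.
25 Gbps = 25,000 Mbps; 25,000 / 13.816 = 1809.50 → 1809 viewers.

1809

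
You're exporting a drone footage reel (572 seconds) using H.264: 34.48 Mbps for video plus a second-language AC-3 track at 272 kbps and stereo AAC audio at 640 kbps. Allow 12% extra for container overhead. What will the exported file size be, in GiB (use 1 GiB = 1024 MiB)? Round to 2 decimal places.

2.64 GiB

Audio total: 272 + 640 = 912 kbps = 0.912 Mbps.
Total bitrate: 34.48 + 0.912 = 35.392 Mbps.
Stream data: 35.392 Mbps × 572 s = 20244.2 Mb.
With 12% container overhead: ×1.12.
22,674 Mb = 2,834,191,360 bytes ÷ 1,073,741,824 = 2.640 GiB.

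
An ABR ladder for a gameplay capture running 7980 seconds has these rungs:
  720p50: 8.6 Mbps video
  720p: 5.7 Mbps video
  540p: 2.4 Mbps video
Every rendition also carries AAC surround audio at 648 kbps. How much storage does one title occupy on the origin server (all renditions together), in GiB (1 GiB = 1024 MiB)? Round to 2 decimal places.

Audio: 648 kbps = 0.648 Mbps.
Sum of rendition bitrates: (8.6+0.648) + (5.7+0.648) + (2.4+0.648) = 18.644 Mbps.
× 7980 s = 148,779 Mb = 18,597 MB = 17.32 GiB.

17.32 GiB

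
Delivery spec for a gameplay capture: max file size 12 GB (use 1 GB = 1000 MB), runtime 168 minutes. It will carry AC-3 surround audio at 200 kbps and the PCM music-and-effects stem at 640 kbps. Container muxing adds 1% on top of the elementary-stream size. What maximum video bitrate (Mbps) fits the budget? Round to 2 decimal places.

8.59 Mbps

Budget: 12 GB = 96000.0 Mb.
Stream payload after overhead: 96000.0 / 1.01 = 95049.5 Mb.
168 min = 10080 s
Total bitrate budget: 95049.5 Mb / 10080 s = 9.430 Mbps.
Audio total: 200 + 640 = 840 kbps = 0.840 Mbps.
Video: 9.430 − 0.840 = 8.590 Mbps.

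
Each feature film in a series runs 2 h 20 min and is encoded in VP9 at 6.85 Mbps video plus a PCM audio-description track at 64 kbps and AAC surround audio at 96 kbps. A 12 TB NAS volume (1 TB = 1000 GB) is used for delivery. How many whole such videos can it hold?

1630

2 h 20 min = 140 min = 8400 s
Audio total: 64 + 96 = 160 kbps = 0.160 Mbps.
Total bitrate: 7.010 Mbps.
Per item: 7.010 Mbps × 8400 s = 58,884 Mb = 7,360 MB.
Capacity: 12 TB = 96,000,000 Mb; 1630.32 items → 1630 complete.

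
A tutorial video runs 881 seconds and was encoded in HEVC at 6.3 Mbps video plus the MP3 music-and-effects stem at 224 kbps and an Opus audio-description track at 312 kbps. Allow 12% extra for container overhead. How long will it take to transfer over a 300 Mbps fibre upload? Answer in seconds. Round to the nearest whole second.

Audio total: 224 + 312 = 536 kbps = 0.536 Mbps.
Total bitrate: 6.836 Mbps.
File: 6.836 Mbps × 881 s = 6022.5 Mb.
With 12% container overhead: ×1.12. → 6745.2 Mb.
At 300 Mbps: 6745.2 / 300 = 22.5 s ≈ 22.5 seconds.

22 seconds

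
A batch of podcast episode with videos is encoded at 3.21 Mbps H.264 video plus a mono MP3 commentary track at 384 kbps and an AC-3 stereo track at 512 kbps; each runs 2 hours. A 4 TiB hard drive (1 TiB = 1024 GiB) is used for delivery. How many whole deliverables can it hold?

1190

2 h = 7200 s
Audio total: 384 + 512 = 896 kbps = 0.896 Mbps.
Total bitrate: 4.106 Mbps.
Per item: 4.106 Mbps × 7200 s = 29,563 Mb = 3,695 MB.
Capacity: 4 TiB = 35,184,372 Mb; 1190.14 items → 1190 complete.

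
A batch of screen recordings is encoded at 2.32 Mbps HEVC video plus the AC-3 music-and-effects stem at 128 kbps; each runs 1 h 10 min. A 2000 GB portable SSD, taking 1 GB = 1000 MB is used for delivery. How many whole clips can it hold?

1 h 10 min = 70 min = 4200 s
Audio: 128 kbps = 0.128 Mbps.
Total bitrate: 2.448 Mbps.
Per item: 2.448 Mbps × 4200 s = 10,282 Mb = 1,285 MB.
Capacity: 2000 GB = 16,000,000 Mb; 1556.18 items → 1556 complete.

1556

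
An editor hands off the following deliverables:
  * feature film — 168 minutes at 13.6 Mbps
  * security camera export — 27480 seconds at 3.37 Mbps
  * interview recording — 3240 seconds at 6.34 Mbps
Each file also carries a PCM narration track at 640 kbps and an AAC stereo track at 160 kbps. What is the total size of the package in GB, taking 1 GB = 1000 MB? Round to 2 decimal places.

35.36 GB

Audio total: 640 + 160 = 800 kbps = 0.800 Mbps.
feature film: 14.400 Mbps × 10080 s = 145152.0 Mb
security camera export: 4.170 Mbps × 27480 s = 114591.6 Mb
interview recording: 7.140 Mbps × 3240 s = 23133.6 Mb
Total: 282877.2 Mb = 35359.7 MB.
= 35.36 GB.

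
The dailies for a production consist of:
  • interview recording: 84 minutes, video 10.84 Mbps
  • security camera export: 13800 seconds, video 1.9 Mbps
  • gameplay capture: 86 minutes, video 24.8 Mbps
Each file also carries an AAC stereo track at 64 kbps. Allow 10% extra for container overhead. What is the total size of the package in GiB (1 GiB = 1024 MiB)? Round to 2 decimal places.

Audio: 64 kbps = 0.064 Mbps.
interview recording: 10.904 Mbps × 5040 s × 1.10 = 60451.8 Mb
security camera export: 1.964 Mbps × 13800 s × 1.10 = 29813.5 Mb
gameplay capture: 24.864 Mbps × 5160 s × 1.10 = 141128.1 Mb
Total: 231393.4 Mb = 28924.2 MB.
= 26.94 GiB.

26.94 GiB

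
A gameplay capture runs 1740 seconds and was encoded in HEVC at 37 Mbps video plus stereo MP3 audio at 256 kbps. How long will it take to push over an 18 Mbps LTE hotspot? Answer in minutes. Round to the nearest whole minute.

60 minutes

Audio: 256 kbps = 0.256 Mbps.
Total bitrate: 37.256 Mbps.
File: 37.256 Mbps × 1740 s = 64825.4 Mb.
At 18 Mbps: 64825.4 / 18 = 3601.4 s ≈ 60 minutes.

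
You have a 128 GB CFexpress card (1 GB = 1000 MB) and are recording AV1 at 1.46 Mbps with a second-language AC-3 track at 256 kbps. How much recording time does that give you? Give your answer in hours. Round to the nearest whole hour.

166 hours

Audio: 256 kbps = 0.256 Mbps.
Total bitrate: 1.46 + 0.256 = 1.716 Mbps.
Capacity: 128 GB = 1,024,000 Mb.
Recording time: 1,024,000 / 1.716 = 596,737 s ≈ 166 hours.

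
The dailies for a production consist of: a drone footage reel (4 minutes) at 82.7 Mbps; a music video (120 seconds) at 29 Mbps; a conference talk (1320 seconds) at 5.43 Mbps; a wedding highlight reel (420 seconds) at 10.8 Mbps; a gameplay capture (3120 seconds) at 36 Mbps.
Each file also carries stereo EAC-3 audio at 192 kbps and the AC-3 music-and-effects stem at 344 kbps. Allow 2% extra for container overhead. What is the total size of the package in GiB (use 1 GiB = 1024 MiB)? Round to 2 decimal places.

17.83 GiB

Audio total: 192 + 344 = 536 kbps = 0.536 Mbps.
drone footage reel: 83.236 Mbps × 240 s × 1.02 = 20376.2 Mb
music video: 29.536 Mbps × 120 s × 1.02 = 3615.2 Mb
conference talk: 5.966 Mbps × 1320 s × 1.02 = 8032.6 Mb
wedding highlight reel: 11.336 Mbps × 420 s × 1.02 = 4856.3 Mb
gameplay capture: 36.536 Mbps × 3120 s × 1.02 = 116272.2 Mb
Total: 153152.5 Mb = 19144.1 MB.
= 17.83 GiB.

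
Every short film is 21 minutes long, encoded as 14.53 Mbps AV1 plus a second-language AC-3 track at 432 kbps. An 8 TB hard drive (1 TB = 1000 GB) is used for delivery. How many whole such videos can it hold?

21 min = 1260 s
Audio: 432 kbps = 0.432 Mbps.
Total bitrate: 14.962 Mbps.
Per item: 14.962 Mbps × 1260 s = 18,852 Mb = 2,357 MB.
Capacity: 8 TB = 64,000,000 Mb; 3394.84 items → 3394 complete.

3394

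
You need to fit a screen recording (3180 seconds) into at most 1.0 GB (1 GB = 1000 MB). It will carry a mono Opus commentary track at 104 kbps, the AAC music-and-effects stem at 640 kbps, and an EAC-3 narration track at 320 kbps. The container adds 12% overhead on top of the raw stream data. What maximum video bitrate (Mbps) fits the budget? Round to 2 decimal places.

1.18 Mbps

Budget: 1.0 GB = 8000.0 Mb.
Stream payload after overhead: 8000.0 / 1.12 = 7142.9 Mb.
Total bitrate budget: 7142.9 Mb / 3180 s = 2.246 Mbps.
Audio total: 104 + 640 + 320 = 1064 kbps = 1.064 Mbps.
Video: 2.246 − 1.064 = 1.182 Mbps.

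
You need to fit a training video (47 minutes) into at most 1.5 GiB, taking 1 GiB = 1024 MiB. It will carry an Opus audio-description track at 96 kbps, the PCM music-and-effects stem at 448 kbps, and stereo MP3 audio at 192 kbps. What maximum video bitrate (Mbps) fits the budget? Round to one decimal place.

3.8 Mbps

Budget: 1.5 GiB = 12884.9 Mb.
47 min = 2820 s
Total bitrate budget: 12884.9 Mb / 2820 s = 4.569 Mbps.
Audio total: 96 + 448 + 192 = 736 kbps = 0.736 Mbps.
Video: 4.569 − 0.736 = 3.833 Mbps.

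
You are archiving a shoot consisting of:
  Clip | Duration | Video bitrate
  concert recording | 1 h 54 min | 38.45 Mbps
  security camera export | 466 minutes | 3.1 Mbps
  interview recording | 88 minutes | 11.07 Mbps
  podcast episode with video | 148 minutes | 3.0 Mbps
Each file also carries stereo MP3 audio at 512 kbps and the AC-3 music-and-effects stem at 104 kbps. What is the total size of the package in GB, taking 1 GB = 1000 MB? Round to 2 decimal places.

58.12 GB

Audio total: 512 + 104 = 616 kbps = 0.616 Mbps.
concert recording: 39.066 Mbps × 6840 s = 267211.4 Mb
security camera export: 3.716 Mbps × 27960 s = 103899.4 Mb
interview recording: 11.686 Mbps × 5280 s = 61702.1 Mb
podcast episode with video: 3.616 Mbps × 8880 s = 32110.1 Mb
Total: 464923.0 Mb = 58115.4 MB.
= 58.12 GB.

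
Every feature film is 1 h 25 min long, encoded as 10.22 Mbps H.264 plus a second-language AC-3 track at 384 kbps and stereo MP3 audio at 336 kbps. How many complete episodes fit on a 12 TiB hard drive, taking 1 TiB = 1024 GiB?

1 h 25 min = 85 min = 5100 s
Audio total: 384 + 336 = 720 kbps = 0.720 Mbps.
Total bitrate: 10.940 Mbps.
Per item: 10.940 Mbps × 5100 s = 55,794 Mb = 6,974 MB.
Capacity: 12 TiB = 105,553,116 Mb; 1891.84 items → 1891 complete.

1891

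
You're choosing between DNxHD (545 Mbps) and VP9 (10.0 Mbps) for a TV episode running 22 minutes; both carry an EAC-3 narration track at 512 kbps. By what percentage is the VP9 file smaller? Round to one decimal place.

22 min = 1320 s
Audio: 512 kbps = 0.512 Mbps.
DNxHD: 545.512 Mbps × 1320 s = 720075.8 Mb = 90.009 GB.
VP9: 10.512 Mbps × 1320 s = 13875.8 Mb = 1.734 GB.
Reduction: (1 − 1.734/90.009) × 100 = 98.07%.

98.1%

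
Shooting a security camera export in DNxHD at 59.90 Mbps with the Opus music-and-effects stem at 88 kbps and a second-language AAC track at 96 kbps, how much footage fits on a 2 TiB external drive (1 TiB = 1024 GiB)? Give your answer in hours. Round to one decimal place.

81.3 hours

Audio total: 88 + 96 = 184 kbps = 0.184 Mbps.
Total bitrate: 59.90 + 0.184 = 60.084 Mbps.
Capacity: 2 TiB = 17,592,186 Mb.
Recording time: 17,592,186 / 60.084 = 292,793 s ≈ 81.3 hours.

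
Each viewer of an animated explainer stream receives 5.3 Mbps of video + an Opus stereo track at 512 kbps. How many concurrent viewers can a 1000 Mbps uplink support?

Audio: 512 kbps = 0.512 Mbps.
Per-viewer media rate: 5.812 Mbps.
1000 Mbps = 1,000 Mbps; 1,000 / 5.812 = 172.06 → 172 viewers.

172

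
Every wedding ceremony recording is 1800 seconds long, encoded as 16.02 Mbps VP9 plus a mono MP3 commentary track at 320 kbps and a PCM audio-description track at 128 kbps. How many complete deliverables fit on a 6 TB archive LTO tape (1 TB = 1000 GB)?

1619

Audio total: 320 + 128 = 448 kbps = 0.448 Mbps.
Total bitrate: 16.468 Mbps.
Per item: 16.468 Mbps × 1800 s = 29,642 Mb = 3,705 MB.
Capacity: 6 TB = 48,000,000 Mb; 1619.30 items → 1619 complete.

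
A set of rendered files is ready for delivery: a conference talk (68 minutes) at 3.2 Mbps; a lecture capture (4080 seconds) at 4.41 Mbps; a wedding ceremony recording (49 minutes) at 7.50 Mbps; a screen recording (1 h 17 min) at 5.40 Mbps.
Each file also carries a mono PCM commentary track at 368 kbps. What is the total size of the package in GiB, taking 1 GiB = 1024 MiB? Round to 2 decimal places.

Audio: 368 kbps = 0.368 Mbps.
conference talk: 3.568 Mbps × 4080 s = 14557.4 Mb
lecture capture: 4.778 Mbps × 4080 s = 19494.2 Mb
wedding ceremony recording: 7.868 Mbps × 2940 s = 23131.9 Mb
screen recording: 5.768 Mbps × 4620 s = 26648.2 Mb
Total: 83831.8 Mb = 10479.0 MB.
= 9.759 GiB.

9.76 GiB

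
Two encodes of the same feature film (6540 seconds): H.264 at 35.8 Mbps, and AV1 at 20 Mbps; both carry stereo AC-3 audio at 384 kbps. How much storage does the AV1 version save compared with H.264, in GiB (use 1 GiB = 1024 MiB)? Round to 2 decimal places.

Audio: 384 kbps = 0.384 Mbps.
H.264: 36.184 Mbps × 6540 s = 236643.4 Mb = 27.549 GiB.
AV1: 20.384 Mbps × 6540 s = 133311.4 Mb = 15.519 GiB.
Saving: 27.549 − 15.519 = 12.029 GiB.

12.03 GiB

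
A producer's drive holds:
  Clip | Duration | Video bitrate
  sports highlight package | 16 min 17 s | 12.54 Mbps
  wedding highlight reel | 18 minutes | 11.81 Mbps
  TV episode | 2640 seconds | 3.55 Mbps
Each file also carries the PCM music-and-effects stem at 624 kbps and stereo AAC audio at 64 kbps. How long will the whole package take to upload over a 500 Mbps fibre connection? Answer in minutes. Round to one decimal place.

1.3 minutes

Audio total: 624 + 64 = 688 kbps = 0.688 Mbps.
sports highlight package: 13.228 Mbps × 977 s = 12923.8 Mb
wedding highlight reel: 12.498 Mbps × 1080 s = 13497.8 Mb
TV episode: 4.238 Mbps × 2640 s = 11188.3 Mb
Total: 37609.9 Mb = 4701.2 MB.
At 500 Mbps: 37609.9 / 500 = 75 s ≈ 1.25 minutes.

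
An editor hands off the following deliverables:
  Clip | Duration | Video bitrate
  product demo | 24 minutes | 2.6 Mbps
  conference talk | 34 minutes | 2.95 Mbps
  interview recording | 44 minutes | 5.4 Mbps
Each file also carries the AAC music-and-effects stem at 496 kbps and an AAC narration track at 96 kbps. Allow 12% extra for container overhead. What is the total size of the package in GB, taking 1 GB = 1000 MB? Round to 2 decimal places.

Audio total: 496 + 96 = 592 kbps = 0.592 Mbps.
product demo: 3.192 Mbps × 1440 s × 1.12 = 5148.1 Mb
conference talk: 3.542 Mbps × 2040 s × 1.12 = 8092.8 Mb
interview recording: 5.992 Mbps × 2640 s × 1.12 = 17717.1 Mb
Total: 30958.0 Mb = 3869.7 MB.
= 3.870 GB.

3.87 GB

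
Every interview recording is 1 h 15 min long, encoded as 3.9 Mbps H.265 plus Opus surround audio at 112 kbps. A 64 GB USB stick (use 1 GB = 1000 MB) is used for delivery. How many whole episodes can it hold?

28

1 h 15 min = 75 min = 4500 s
Audio: 112 kbps = 0.112 Mbps.
Total bitrate: 4.012 Mbps.
Per item: 4.012 Mbps × 4500 s = 18,054 Mb = 2,257 MB.
Capacity: 64 GB = 512,000 Mb; 28.36 items → 28 complete.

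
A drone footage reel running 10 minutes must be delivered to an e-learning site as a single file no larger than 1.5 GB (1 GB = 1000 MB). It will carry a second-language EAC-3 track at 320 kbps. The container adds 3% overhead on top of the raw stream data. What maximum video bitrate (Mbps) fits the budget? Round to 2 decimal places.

19.10 Mbps

Budget: 1.5 GB = 12000.0 Mb.
Stream payload after overhead: 12000.0 / 1.03 = 11650.5 Mb.
10 min = 600 s
Total bitrate budget: 11650.5 Mb / 600 s = 19.417 Mbps.
Audio: 320 kbps = 0.320 Mbps.
Video: 19.417 − 0.320 = 19.097 Mbps.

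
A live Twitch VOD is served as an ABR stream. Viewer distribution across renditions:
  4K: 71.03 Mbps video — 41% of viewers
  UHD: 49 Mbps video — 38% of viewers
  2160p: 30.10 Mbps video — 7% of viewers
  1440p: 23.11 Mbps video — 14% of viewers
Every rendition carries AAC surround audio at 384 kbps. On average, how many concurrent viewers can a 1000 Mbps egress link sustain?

18

Audio: 384 kbps = 0.384 Mbps.
Average per-viewer bitrate: 0.41×71.414 + 0.38×49.384 + 0.07×30.484 + 0.14×23.494 = 53.469 Mbps.
1000 Mbps = 1,000 Mbps; 1,000 / 53.469 = 18.70 → 18.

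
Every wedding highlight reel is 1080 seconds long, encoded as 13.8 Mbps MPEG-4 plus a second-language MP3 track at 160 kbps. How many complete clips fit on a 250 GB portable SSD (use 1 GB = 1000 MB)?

132

Audio: 160 kbps = 0.160 Mbps.
Total bitrate: 13.960 Mbps.
Per item: 13.960 Mbps × 1080 s = 15,077 Mb = 1,885 MB.
Capacity: 250 GB = 2,000,000 Mb; 132.65 items → 132 complete.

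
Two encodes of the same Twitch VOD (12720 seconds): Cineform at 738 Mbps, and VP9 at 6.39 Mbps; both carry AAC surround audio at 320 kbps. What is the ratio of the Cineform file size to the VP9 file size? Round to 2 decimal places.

Audio: 320 kbps = 0.320 Mbps.
Cineform: 738.320 Mbps × 12720 s = 9391430.4 Mb = 1173.929 GB.
VP9: 6.710 Mbps × 12720 s = 85351.2 Mb = 10.669 GB.
Ratio: 1173.929 / 10.669 = 110.033.

110.03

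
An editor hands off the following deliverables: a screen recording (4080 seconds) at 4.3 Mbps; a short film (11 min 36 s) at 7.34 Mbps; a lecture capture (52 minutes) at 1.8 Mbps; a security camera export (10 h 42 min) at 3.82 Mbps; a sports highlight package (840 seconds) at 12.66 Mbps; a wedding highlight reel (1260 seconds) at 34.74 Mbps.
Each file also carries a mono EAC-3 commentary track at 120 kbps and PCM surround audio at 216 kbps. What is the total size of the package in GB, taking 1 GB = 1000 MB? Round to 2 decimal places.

Audio total: 120 + 216 = 336 kbps = 0.336 Mbps.
screen recording: 4.636 Mbps × 4080 s = 18914.9 Mb
short film: 7.676 Mbps × 696 s = 5342.5 Mb
lecture capture: 2.136 Mbps × 3120 s = 6664.3 Mb
security camera export: 4.156 Mbps × 38520 s = 160089.1 Mb
sports highlight package: 12.996 Mbps × 840 s = 10916.6 Mb
wedding highlight reel: 35.076 Mbps × 1260 s = 44195.8 Mb
Total: 246123.2 Mb = 30765.4 MB.
= 30.77 GB.

30.77 GB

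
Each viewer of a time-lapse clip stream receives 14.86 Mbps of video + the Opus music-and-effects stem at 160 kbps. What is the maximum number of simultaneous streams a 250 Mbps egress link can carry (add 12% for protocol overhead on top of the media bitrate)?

Audio: 160 kbps = 0.160 Mbps.
Per-viewer media rate: 15.020 Mbps.
On the wire with 12% overhead: 16.822 Mbps.
250 Mbps = 250.0 Mbps; 250.0 / 16.822 = 14.86 → 14 viewers.

14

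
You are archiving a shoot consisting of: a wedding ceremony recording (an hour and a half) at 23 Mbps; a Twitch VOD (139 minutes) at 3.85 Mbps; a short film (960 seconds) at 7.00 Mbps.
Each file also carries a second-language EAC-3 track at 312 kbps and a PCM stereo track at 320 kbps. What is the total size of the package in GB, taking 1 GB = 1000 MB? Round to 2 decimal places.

21.54 GB

Audio total: 312 + 320 = 632 kbps = 0.632 Mbps.
wedding ceremony recording: 23.632 Mbps × 5400 s = 127612.8 Mb
Twitch VOD: 4.482 Mbps × 8340 s = 37379.9 Mb
short film: 7.632 Mbps × 960 s = 7326.7 Mb
Total: 172319.4 Mb = 21539.9 MB.
= 21.54 GB.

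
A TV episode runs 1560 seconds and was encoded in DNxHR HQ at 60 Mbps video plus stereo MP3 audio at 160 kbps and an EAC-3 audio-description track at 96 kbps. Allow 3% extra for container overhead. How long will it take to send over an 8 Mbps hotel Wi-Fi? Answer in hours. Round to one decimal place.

Audio total: 160 + 96 = 256 kbps = 0.256 Mbps.
Total bitrate: 60.256 Mbps.
File: 60.256 Mbps × 1560 s = 93999.4 Mb.
With 3% container overhead: ×1.03. → 96819.3 Mb.
At 8 Mbps: 96819.3 / 8 = 12102.4 s ≈ 3.36 hours.

3.4 hours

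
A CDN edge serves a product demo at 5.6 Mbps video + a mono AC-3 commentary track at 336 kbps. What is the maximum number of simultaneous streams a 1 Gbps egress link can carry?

Audio: 336 kbps = 0.336 Mbps.
Per-viewer media rate: 5.936 Mbps.
1 Gbps = 1,000 Mbps; 1,000 / 5.936 = 168.46 → 168 viewers.

168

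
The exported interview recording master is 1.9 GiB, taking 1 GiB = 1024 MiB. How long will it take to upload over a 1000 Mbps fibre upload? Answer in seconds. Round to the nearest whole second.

16 seconds

File: 1.9 GiB = 16320.9 Mb.
At 1000 Mbps: 16320.9 / 1000 = 16.3 s ≈ 16.3 seconds.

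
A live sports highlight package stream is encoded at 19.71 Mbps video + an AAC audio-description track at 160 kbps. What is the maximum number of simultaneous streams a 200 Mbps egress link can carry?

Audio: 160 kbps = 0.160 Mbps.
Per-viewer media rate: 19.870 Mbps.
200 Mbps = 200.0 Mbps; 200.0 / 19.870 = 10.07 → 10 viewers.

10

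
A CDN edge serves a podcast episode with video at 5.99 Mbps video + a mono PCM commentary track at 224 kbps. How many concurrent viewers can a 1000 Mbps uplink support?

Audio: 224 kbps = 0.224 Mbps.
Per-viewer media rate: 6.214 Mbps.
1000 Mbps = 1,000 Mbps; 1,000 / 6.214 = 160.93 → 160 viewers.

160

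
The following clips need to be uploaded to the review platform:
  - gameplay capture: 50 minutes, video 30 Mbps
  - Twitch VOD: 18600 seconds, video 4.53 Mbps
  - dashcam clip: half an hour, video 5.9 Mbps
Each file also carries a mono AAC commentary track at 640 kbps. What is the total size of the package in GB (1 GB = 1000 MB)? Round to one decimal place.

25.0 GB

Audio: 640 kbps = 0.640 Mbps.
gameplay capture: 30.640 Mbps × 3000 s = 91920.0 Mb
Twitch VOD: 5.170 Mbps × 18600 s = 96162.0 Mb
dashcam clip: 6.540 Mbps × 1800 s = 11772.0 Mb
Total: 199854.0 Mb = 24981.8 MB.
= 24.98 GB.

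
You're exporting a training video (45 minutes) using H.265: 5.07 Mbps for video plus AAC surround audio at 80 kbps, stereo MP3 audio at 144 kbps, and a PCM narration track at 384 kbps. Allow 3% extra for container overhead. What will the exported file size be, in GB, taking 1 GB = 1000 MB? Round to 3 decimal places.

1.974 GB

45 min = 2700 s
Audio total: 80 + 144 + 384 = 608 kbps = 0.608 Mbps.
Total bitrate: 5.07 + 0.608 = 5.678 Mbps.
Stream data: 5.678 Mbps × 2700 s = 15330.6 Mb.
With 3% container overhead: ×1.03.
15,791 Mb ÷ 8 = 1,974 MB → 1.974 GB.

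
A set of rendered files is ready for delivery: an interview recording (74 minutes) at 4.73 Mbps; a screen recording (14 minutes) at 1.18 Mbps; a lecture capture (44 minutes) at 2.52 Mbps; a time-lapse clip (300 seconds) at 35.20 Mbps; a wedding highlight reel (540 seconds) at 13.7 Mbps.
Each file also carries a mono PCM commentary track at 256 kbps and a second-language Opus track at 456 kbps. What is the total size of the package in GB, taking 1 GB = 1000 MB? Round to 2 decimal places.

Audio total: 256 + 456 = 712 kbps = 0.712 Mbps.
interview recording: 5.442 Mbps × 4440 s = 24162.5 Mb
screen recording: 1.892 Mbps × 840 s = 1589.3 Mb
lecture capture: 3.232 Mbps × 2640 s = 8532.5 Mb
time-lapse clip: 35.912 Mbps × 300 s = 10773.6 Mb
wedding highlight reel: 14.412 Mbps × 540 s = 7782.5 Mb
Total: 52840.3 Mb = 6605.0 MB.
= 6.605 GB.

6.61 GB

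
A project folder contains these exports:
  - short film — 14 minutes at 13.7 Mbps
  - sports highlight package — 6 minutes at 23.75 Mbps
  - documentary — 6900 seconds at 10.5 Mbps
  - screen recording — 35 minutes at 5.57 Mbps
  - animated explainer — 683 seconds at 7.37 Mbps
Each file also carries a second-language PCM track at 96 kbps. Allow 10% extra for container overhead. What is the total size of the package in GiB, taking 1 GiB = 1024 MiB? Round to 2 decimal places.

Audio: 96 kbps = 0.096 Mbps.
short film: 13.796 Mbps × 840 s × 1.10 = 12747.5 Mb
sports highlight package: 23.846 Mbps × 360 s × 1.10 = 9443.0 Mb
documentary: 10.596 Mbps × 6900 s × 1.10 = 80423.6 Mb
screen recording: 5.666 Mbps × 2100 s × 1.10 = 13088.5 Mb
animated explainer: 7.466 Mbps × 683 s × 1.10 = 5609.2 Mb
Total: 121311.8 Mb = 15164.0 MB.
= 14.12 GiB.

14.12 GiB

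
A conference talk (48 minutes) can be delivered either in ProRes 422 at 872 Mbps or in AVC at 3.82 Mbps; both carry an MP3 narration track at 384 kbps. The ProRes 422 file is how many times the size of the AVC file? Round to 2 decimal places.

48 min = 2880 s
Audio: 384 kbps = 0.384 Mbps.
ProRes 422: 872.384 Mbps × 2880 s = 2512465.9 Mb = 292.490 GiB.
AVC: 4.204 Mbps × 2880 s = 12107.5 Mb = 1.410 GiB.
Ratio: 292.490 / 1.410 = 207.513.

207.51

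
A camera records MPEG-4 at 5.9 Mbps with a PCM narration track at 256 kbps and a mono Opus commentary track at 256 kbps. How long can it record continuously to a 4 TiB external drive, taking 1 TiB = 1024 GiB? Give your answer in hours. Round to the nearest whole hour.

Audio total: 256 + 256 = 512 kbps = 0.512 Mbps.
Total bitrate: 5.9 + 0.512 = 6.412 Mbps.
Capacity: 4 TiB = 35,184,372 Mb.
Recording time: 35,184,372 / 6.412 = 5,487,270 s ≈ 1,524 hours.

1524 hours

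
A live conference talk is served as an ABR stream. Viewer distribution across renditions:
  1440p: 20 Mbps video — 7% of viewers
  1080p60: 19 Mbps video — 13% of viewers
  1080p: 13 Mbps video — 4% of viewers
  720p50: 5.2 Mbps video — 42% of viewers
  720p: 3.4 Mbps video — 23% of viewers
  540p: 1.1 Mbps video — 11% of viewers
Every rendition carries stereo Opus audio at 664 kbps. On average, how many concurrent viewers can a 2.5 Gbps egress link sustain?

307

Audio: 664 kbps = 0.664 Mbps.
Average per-viewer bitrate: 0.07×20.664 + 0.13×19.664 + 0.04×13.664 + 0.42×5.864 + 0.23×4.064 + 0.11×1.764 = 8.141 Mbps.
2.5 Gbps = 2,500 Mbps; 2,500 / 8.141 = 307.09 → 307.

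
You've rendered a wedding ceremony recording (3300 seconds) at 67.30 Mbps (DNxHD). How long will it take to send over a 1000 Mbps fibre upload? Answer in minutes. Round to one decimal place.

3.7 minutes

File: 67.300 Mbps × 3300 s = 222090.0 Mb.
At 1000 Mbps: 222090.0 / 1000 = 222.1 s ≈ 3.7 minutes.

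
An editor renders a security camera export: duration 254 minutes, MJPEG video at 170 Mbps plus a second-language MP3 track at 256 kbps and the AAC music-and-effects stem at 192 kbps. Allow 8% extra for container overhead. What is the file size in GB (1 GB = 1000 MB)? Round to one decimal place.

350.7 GB

254 min = 15240 s
Audio total: 256 + 192 = 448 kbps = 0.448 Mbps.
Total bitrate: 170 + 0.448 = 170.448 Mbps.
Stream data: 170.448 Mbps × 15240 s = 2597627.5 Mb.
With 8% container overhead: ×1.08.
2,805,438 Mb ÷ 8 = 350,680 MB → 350.7 GB.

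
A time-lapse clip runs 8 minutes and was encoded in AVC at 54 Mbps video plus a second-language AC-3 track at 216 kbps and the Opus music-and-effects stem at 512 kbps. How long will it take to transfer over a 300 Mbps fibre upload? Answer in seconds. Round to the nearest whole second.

8 min = 480 s
Audio total: 216 + 512 = 728 kbps = 0.728 Mbps.
Total bitrate: 54.728 Mbps.
File: 54.728 Mbps × 480 s = 26269.4 Mb.
At 300 Mbps: 26269.4 / 300 = 87.6 s ≈ 87.6 seconds.

88 seconds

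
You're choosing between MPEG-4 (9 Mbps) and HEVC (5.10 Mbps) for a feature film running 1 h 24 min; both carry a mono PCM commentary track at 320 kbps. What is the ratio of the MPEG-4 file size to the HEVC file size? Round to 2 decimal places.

1 h 24 min = 84 min = 5040 s
Audio: 320 kbps = 0.320 Mbps.
MPEG-4: 9.320 Mbps × 5040 s = 46972.8 Mb = 5.468 GiB.
HEVC: 5.420 Mbps × 5040 s = 27316.8 Mb = 3.180 GiB.
Ratio: 5.468 / 3.180 = 1.720.

1.72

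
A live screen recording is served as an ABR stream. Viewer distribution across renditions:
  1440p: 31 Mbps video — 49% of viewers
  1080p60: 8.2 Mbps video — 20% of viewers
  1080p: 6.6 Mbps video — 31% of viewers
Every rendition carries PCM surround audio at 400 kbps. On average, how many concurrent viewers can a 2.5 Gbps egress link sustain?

129

Audio: 400 kbps = 0.400 Mbps.
Average per-viewer bitrate: 0.49×31.400 + 0.20×8.600 + 0.31×7.000 = 19.276 Mbps.
2.5 Gbps = 2,500 Mbps; 2,500 / 19.276 = 129.69 → 129.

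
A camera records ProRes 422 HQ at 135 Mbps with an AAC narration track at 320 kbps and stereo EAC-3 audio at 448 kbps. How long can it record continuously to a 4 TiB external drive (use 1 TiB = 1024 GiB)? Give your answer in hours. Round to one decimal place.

72.0 hours

Audio total: 320 + 448 = 768 kbps = 0.768 Mbps.
Total bitrate: 135 + 0.768 = 135.768 Mbps.
Capacity: 4 TiB = 35,184,372 Mb.
Recording time: 35,184,372 / 135.768 = 259,151 s ≈ 72.0 hours.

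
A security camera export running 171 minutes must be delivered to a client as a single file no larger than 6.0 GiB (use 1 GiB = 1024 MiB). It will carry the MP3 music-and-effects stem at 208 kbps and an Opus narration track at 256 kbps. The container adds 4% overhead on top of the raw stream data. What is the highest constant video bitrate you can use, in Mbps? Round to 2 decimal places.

4.37 Mbps

Budget: 6.0 GiB = 51539.6 Mb.
Stream payload after overhead: 51539.6 / 1.04 = 49557.3 Mb.
171 min = 10260 s
Total bitrate budget: 49557.3 Mb / 10260 s = 4.830 Mbps.
Audio total: 208 + 256 = 464 kbps = 0.464 Mbps.
Video: 4.830 − 0.464 = 4.366 Mbps.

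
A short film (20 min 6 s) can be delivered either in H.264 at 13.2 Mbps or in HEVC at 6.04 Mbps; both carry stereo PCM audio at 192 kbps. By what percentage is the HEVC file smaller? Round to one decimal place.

20 min 6 s = 1206 s
Audio: 192 kbps = 0.192 Mbps.
H.264: 13.392 Mbps × 1206 s = 16150.8 Mb = 2.019 GB.
HEVC: 6.232 Mbps × 1206 s = 7515.8 Mb = 0.939 GB.
Reduction: (1 − 0.939/2.019) × 100 = 53.46%.

53.5%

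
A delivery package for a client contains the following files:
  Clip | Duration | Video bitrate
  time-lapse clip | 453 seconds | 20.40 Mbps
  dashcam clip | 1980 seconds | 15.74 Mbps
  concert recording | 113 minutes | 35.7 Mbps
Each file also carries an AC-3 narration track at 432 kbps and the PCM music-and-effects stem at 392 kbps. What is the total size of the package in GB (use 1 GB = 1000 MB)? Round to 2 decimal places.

36.26 GB

Audio total: 432 + 392 = 824 kbps = 0.824 Mbps.
time-lapse clip: 21.224 Mbps × 453 s = 9614.5 Mb
dashcam clip: 16.564 Mbps × 1980 s = 32796.7 Mb
concert recording: 36.524 Mbps × 6780 s = 247632.7 Mb
Total: 290043.9 Mb = 36255.5 MB.
= 36.26 GB.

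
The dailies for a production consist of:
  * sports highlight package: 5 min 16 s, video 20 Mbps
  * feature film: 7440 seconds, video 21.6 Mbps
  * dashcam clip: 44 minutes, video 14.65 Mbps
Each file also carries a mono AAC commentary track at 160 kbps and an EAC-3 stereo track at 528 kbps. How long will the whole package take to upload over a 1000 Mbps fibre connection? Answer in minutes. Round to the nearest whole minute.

Audio total: 160 + 528 = 688 kbps = 0.688 Mbps.
sports highlight package: 20.688 Mbps × 316 s = 6537.4 Mb
feature film: 22.288 Mbps × 7440 s = 165822.7 Mb
dashcam clip: 15.338 Mbps × 2640 s = 40492.3 Mb
Total: 212852.4 Mb = 26606.6 MB.
At 1000 Mbps: 212852.4 / 1000 = 213 s ≈ 3.55 minutes.

4 minutes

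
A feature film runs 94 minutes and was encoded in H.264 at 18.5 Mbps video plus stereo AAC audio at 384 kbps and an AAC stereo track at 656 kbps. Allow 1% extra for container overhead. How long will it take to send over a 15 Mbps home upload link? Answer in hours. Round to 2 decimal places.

94 min = 5640 s
Audio total: 384 + 656 = 1040 kbps = 1.040 Mbps.
Total bitrate: 19.540 Mbps.
File: 19.540 Mbps × 5640 s = 110205.6 Mb.
With 1% container overhead: ×1.01. → 111307.7 Mb.
At 15 Mbps: 111307.7 / 15 = 7420.5 s ≈ 2.06 hours.

2.06 hours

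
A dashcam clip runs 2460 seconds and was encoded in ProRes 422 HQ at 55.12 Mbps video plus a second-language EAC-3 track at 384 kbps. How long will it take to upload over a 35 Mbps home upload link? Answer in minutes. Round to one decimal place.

65.0 minutes

Audio: 384 kbps = 0.384 Mbps.
Total bitrate: 55.504 Mbps.
File: 55.504 Mbps × 2460 s = 136539.8 Mb.
At 35 Mbps: 136539.8 / 35 = 3901.1 s ≈ 65 minutes.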